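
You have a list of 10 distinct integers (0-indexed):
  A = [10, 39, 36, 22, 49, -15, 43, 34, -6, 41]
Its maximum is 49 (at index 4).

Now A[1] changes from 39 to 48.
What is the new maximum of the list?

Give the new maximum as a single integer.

Old max = 49 (at index 4)
Change: A[1] 39 -> 48
Changed element was NOT the old max.
  New max = max(old_max, new_val) = max(49, 48) = 49

Answer: 49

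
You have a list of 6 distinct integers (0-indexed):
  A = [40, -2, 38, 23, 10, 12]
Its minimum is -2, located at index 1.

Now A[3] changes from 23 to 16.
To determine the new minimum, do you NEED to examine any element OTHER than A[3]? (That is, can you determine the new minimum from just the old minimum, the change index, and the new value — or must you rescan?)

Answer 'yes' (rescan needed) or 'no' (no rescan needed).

Answer: no

Derivation:
Old min = -2 at index 1
Change at index 3: 23 -> 16
Index 3 was NOT the min. New min = min(-2, 16). No rescan of other elements needed.
Needs rescan: no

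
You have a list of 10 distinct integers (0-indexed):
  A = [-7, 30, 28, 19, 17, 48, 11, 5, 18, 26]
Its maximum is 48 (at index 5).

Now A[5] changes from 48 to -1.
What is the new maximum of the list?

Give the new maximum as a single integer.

Old max = 48 (at index 5)
Change: A[5] 48 -> -1
Changed element WAS the max -> may need rescan.
  Max of remaining elements: 30
  New max = max(-1, 30) = 30

Answer: 30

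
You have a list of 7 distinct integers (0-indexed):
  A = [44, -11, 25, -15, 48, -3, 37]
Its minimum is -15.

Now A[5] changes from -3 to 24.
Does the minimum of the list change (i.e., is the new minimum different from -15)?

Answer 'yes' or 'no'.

Old min = -15
Change: A[5] -3 -> 24
Changed element was NOT the min; min changes only if 24 < -15.
New min = -15; changed? no

Answer: no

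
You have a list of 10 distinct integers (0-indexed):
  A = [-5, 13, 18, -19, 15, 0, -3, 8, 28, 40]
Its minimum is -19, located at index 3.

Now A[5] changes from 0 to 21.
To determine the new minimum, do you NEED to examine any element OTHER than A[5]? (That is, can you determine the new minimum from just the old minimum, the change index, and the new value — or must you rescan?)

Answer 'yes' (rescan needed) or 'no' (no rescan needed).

Old min = -19 at index 3
Change at index 5: 0 -> 21
Index 5 was NOT the min. New min = min(-19, 21). No rescan of other elements needed.
Needs rescan: no

Answer: no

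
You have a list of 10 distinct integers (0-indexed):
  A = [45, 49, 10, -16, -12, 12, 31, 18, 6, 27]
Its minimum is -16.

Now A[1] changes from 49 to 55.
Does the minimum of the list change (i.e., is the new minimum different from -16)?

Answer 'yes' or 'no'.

Answer: no

Derivation:
Old min = -16
Change: A[1] 49 -> 55
Changed element was NOT the min; min changes only if 55 < -16.
New min = -16; changed? no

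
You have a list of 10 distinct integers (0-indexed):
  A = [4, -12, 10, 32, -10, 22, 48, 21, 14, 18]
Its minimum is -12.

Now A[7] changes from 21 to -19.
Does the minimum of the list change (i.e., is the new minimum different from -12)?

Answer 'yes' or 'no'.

Old min = -12
Change: A[7] 21 -> -19
Changed element was NOT the min; min changes only if -19 < -12.
New min = -19; changed? yes

Answer: yes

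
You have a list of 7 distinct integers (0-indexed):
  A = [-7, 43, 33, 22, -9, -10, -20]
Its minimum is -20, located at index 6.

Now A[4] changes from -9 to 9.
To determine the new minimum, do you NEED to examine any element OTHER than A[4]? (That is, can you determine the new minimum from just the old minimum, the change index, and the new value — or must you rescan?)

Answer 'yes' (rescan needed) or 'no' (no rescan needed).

Answer: no

Derivation:
Old min = -20 at index 6
Change at index 4: -9 -> 9
Index 4 was NOT the min. New min = min(-20, 9). No rescan of other elements needed.
Needs rescan: no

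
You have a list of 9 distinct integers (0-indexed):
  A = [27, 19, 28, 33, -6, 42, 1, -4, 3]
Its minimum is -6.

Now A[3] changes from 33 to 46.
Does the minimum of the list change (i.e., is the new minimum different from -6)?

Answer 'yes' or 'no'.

Answer: no

Derivation:
Old min = -6
Change: A[3] 33 -> 46
Changed element was NOT the min; min changes only if 46 < -6.
New min = -6; changed? no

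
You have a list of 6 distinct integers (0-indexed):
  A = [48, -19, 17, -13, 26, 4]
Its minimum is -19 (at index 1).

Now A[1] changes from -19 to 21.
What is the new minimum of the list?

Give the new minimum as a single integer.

Old min = -19 (at index 1)
Change: A[1] -19 -> 21
Changed element WAS the min. Need to check: is 21 still <= all others?
  Min of remaining elements: -13
  New min = min(21, -13) = -13

Answer: -13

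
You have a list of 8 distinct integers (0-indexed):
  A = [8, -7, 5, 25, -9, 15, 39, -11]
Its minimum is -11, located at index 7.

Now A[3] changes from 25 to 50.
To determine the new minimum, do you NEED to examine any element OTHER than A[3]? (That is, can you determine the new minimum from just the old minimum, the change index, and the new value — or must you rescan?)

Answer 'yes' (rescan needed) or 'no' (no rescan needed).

Answer: no

Derivation:
Old min = -11 at index 7
Change at index 3: 25 -> 50
Index 3 was NOT the min. New min = min(-11, 50). No rescan of other elements needed.
Needs rescan: no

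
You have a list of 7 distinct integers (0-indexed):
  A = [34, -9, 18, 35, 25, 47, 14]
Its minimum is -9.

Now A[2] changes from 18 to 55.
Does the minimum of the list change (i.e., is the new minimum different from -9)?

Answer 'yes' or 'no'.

Old min = -9
Change: A[2] 18 -> 55
Changed element was NOT the min; min changes only if 55 < -9.
New min = -9; changed? no

Answer: no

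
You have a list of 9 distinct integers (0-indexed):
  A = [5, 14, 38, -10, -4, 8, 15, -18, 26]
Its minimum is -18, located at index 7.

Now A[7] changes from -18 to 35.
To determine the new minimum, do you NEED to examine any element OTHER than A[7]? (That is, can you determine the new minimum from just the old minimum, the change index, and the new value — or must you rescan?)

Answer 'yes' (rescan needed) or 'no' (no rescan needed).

Answer: yes

Derivation:
Old min = -18 at index 7
Change at index 7: -18 -> 35
Index 7 WAS the min and new value 35 > old min -18. Must rescan other elements to find the new min.
Needs rescan: yes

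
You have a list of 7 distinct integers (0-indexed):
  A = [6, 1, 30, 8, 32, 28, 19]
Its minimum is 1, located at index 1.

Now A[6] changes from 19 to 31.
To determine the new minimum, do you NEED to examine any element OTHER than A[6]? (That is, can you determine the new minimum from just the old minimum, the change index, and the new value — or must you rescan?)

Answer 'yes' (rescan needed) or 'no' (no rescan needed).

Answer: no

Derivation:
Old min = 1 at index 1
Change at index 6: 19 -> 31
Index 6 was NOT the min. New min = min(1, 31). No rescan of other elements needed.
Needs rescan: no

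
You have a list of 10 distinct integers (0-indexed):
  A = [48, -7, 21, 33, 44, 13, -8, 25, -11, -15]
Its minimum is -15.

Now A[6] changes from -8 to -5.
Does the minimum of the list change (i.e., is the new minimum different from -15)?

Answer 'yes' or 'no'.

Answer: no

Derivation:
Old min = -15
Change: A[6] -8 -> -5
Changed element was NOT the min; min changes only if -5 < -15.
New min = -15; changed? no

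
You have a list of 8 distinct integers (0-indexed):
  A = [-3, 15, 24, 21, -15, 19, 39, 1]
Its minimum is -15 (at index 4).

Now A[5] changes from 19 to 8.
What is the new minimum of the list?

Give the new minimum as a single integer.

Answer: -15

Derivation:
Old min = -15 (at index 4)
Change: A[5] 19 -> 8
Changed element was NOT the old min.
  New min = min(old_min, new_val) = min(-15, 8) = -15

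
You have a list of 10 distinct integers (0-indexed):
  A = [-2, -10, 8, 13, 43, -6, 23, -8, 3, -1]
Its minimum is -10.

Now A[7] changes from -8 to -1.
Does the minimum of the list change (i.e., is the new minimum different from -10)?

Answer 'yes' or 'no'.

Old min = -10
Change: A[7] -8 -> -1
Changed element was NOT the min; min changes only if -1 < -10.
New min = -10; changed? no

Answer: no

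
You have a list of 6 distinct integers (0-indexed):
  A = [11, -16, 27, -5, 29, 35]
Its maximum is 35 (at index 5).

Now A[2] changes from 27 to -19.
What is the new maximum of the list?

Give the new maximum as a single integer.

Answer: 35

Derivation:
Old max = 35 (at index 5)
Change: A[2] 27 -> -19
Changed element was NOT the old max.
  New max = max(old_max, new_val) = max(35, -19) = 35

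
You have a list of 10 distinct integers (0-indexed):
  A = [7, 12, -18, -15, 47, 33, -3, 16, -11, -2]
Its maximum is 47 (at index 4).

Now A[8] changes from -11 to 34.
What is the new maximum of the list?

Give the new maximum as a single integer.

Answer: 47

Derivation:
Old max = 47 (at index 4)
Change: A[8] -11 -> 34
Changed element was NOT the old max.
  New max = max(old_max, new_val) = max(47, 34) = 47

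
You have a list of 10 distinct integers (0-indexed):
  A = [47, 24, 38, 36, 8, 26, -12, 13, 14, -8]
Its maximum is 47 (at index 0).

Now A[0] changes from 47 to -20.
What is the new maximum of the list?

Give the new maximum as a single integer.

Old max = 47 (at index 0)
Change: A[0] 47 -> -20
Changed element WAS the max -> may need rescan.
  Max of remaining elements: 38
  New max = max(-20, 38) = 38

Answer: 38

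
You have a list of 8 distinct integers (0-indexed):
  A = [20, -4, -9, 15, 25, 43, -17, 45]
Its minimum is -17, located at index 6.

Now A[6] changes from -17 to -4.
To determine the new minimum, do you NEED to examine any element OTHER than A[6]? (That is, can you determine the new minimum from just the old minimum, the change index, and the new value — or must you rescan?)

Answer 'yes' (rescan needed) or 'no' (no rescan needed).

Old min = -17 at index 6
Change at index 6: -17 -> -4
Index 6 WAS the min and new value -4 > old min -17. Must rescan other elements to find the new min.
Needs rescan: yes

Answer: yes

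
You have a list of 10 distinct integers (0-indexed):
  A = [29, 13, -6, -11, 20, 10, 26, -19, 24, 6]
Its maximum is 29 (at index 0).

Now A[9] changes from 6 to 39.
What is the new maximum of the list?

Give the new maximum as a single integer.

Answer: 39

Derivation:
Old max = 29 (at index 0)
Change: A[9] 6 -> 39
Changed element was NOT the old max.
  New max = max(old_max, new_val) = max(29, 39) = 39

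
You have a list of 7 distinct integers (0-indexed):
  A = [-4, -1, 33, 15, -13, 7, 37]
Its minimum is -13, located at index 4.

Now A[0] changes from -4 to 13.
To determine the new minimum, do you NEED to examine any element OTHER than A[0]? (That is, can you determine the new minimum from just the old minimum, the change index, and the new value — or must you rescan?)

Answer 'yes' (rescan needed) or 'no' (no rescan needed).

Old min = -13 at index 4
Change at index 0: -4 -> 13
Index 0 was NOT the min. New min = min(-13, 13). No rescan of other elements needed.
Needs rescan: no

Answer: no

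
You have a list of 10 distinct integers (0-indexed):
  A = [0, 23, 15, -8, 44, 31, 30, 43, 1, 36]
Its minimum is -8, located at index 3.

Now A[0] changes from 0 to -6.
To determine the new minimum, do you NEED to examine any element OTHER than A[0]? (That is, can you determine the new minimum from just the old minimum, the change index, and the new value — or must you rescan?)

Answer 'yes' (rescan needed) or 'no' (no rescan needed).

Answer: no

Derivation:
Old min = -8 at index 3
Change at index 0: 0 -> -6
Index 0 was NOT the min. New min = min(-8, -6). No rescan of other elements needed.
Needs rescan: no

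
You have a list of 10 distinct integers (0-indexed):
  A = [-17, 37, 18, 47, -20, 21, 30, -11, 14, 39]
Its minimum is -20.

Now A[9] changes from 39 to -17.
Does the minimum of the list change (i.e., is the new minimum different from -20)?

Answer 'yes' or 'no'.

Old min = -20
Change: A[9] 39 -> -17
Changed element was NOT the min; min changes only if -17 < -20.
New min = -20; changed? no

Answer: no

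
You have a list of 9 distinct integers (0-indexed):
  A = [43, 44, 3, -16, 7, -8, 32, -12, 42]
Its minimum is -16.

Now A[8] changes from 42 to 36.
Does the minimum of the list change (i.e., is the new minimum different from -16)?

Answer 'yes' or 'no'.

Old min = -16
Change: A[8] 42 -> 36
Changed element was NOT the min; min changes only if 36 < -16.
New min = -16; changed? no

Answer: no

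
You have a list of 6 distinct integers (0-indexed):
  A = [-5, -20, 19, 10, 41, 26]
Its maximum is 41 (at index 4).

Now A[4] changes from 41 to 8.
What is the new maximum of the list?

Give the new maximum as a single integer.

Answer: 26

Derivation:
Old max = 41 (at index 4)
Change: A[4] 41 -> 8
Changed element WAS the max -> may need rescan.
  Max of remaining elements: 26
  New max = max(8, 26) = 26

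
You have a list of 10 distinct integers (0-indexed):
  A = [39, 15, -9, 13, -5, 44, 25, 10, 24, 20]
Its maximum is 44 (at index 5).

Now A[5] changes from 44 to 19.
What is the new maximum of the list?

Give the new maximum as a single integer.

Answer: 39

Derivation:
Old max = 44 (at index 5)
Change: A[5] 44 -> 19
Changed element WAS the max -> may need rescan.
  Max of remaining elements: 39
  New max = max(19, 39) = 39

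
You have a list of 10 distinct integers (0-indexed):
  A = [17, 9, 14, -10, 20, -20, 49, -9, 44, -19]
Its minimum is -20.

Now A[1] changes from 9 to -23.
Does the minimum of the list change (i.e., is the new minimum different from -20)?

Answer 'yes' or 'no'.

Answer: yes

Derivation:
Old min = -20
Change: A[1] 9 -> -23
Changed element was NOT the min; min changes only if -23 < -20.
New min = -23; changed? yes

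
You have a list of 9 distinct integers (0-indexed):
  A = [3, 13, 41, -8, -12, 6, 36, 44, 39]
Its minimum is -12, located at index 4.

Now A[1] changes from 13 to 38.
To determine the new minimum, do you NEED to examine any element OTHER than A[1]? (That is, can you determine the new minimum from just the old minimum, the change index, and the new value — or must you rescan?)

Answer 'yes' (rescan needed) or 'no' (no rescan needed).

Answer: no

Derivation:
Old min = -12 at index 4
Change at index 1: 13 -> 38
Index 1 was NOT the min. New min = min(-12, 38). No rescan of other elements needed.
Needs rescan: no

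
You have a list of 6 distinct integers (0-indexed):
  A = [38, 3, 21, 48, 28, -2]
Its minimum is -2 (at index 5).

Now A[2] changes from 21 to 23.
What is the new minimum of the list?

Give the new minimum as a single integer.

Old min = -2 (at index 5)
Change: A[2] 21 -> 23
Changed element was NOT the old min.
  New min = min(old_min, new_val) = min(-2, 23) = -2

Answer: -2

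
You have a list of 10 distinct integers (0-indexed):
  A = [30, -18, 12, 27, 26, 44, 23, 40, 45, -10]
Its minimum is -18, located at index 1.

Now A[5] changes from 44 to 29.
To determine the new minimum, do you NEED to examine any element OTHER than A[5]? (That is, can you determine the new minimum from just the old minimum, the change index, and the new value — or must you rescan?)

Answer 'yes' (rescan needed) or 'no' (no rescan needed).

Answer: no

Derivation:
Old min = -18 at index 1
Change at index 5: 44 -> 29
Index 5 was NOT the min. New min = min(-18, 29). No rescan of other elements needed.
Needs rescan: no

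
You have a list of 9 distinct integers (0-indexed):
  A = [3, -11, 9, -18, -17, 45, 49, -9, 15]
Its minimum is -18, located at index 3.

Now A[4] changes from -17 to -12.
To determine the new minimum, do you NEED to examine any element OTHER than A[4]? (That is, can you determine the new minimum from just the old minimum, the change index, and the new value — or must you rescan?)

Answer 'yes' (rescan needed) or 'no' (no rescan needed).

Answer: no

Derivation:
Old min = -18 at index 3
Change at index 4: -17 -> -12
Index 4 was NOT the min. New min = min(-18, -12). No rescan of other elements needed.
Needs rescan: no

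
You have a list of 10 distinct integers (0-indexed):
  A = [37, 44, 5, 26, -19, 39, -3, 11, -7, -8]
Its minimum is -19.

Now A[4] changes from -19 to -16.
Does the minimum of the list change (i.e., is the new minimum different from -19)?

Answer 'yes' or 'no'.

Answer: yes

Derivation:
Old min = -19
Change: A[4] -19 -> -16
Changed element was the min; new min must be rechecked.
New min = -16; changed? yes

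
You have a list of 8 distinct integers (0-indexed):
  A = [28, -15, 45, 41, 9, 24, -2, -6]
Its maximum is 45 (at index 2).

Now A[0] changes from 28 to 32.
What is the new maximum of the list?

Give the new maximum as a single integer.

Old max = 45 (at index 2)
Change: A[0] 28 -> 32
Changed element was NOT the old max.
  New max = max(old_max, new_val) = max(45, 32) = 45

Answer: 45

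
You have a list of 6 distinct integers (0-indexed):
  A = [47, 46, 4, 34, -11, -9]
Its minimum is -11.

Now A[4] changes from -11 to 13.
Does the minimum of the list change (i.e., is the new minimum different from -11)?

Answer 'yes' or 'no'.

Old min = -11
Change: A[4] -11 -> 13
Changed element was the min; new min must be rechecked.
New min = -9; changed? yes

Answer: yes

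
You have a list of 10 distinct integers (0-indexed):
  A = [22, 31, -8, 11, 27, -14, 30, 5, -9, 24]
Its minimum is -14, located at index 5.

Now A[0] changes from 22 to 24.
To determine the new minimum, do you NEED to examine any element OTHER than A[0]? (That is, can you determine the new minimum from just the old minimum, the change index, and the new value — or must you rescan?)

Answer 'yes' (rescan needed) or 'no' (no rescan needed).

Old min = -14 at index 5
Change at index 0: 22 -> 24
Index 0 was NOT the min. New min = min(-14, 24). No rescan of other elements needed.
Needs rescan: no

Answer: no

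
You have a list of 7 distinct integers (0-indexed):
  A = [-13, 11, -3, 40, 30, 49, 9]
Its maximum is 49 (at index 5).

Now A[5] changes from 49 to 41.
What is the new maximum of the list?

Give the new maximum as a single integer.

Answer: 41

Derivation:
Old max = 49 (at index 5)
Change: A[5] 49 -> 41
Changed element WAS the max -> may need rescan.
  Max of remaining elements: 40
  New max = max(41, 40) = 41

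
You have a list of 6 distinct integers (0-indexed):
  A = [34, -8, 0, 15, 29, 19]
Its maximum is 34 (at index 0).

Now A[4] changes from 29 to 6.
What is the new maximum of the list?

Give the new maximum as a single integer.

Old max = 34 (at index 0)
Change: A[4] 29 -> 6
Changed element was NOT the old max.
  New max = max(old_max, new_val) = max(34, 6) = 34

Answer: 34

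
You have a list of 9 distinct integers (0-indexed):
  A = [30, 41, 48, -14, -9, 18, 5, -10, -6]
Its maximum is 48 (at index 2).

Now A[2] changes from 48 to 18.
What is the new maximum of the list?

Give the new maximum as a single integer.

Answer: 41

Derivation:
Old max = 48 (at index 2)
Change: A[2] 48 -> 18
Changed element WAS the max -> may need rescan.
  Max of remaining elements: 41
  New max = max(18, 41) = 41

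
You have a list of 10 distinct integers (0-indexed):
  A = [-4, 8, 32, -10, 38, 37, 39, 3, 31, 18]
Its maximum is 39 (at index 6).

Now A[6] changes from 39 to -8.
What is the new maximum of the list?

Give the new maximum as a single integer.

Answer: 38

Derivation:
Old max = 39 (at index 6)
Change: A[6] 39 -> -8
Changed element WAS the max -> may need rescan.
  Max of remaining elements: 38
  New max = max(-8, 38) = 38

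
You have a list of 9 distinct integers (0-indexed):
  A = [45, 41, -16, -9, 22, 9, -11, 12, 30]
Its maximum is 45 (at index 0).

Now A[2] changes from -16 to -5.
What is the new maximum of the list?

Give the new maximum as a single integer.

Old max = 45 (at index 0)
Change: A[2] -16 -> -5
Changed element was NOT the old max.
  New max = max(old_max, new_val) = max(45, -5) = 45

Answer: 45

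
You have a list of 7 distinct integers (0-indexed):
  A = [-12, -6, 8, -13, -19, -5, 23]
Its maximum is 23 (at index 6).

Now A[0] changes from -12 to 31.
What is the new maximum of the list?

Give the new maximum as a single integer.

Old max = 23 (at index 6)
Change: A[0] -12 -> 31
Changed element was NOT the old max.
  New max = max(old_max, new_val) = max(23, 31) = 31

Answer: 31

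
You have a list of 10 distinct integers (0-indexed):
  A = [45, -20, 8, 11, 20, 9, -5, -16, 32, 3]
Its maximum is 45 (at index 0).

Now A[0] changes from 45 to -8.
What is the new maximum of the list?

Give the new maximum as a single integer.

Answer: 32

Derivation:
Old max = 45 (at index 0)
Change: A[0] 45 -> -8
Changed element WAS the max -> may need rescan.
  Max of remaining elements: 32
  New max = max(-8, 32) = 32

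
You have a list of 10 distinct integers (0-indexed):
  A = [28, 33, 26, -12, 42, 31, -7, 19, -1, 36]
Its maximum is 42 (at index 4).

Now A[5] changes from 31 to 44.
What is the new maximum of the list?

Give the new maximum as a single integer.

Old max = 42 (at index 4)
Change: A[5] 31 -> 44
Changed element was NOT the old max.
  New max = max(old_max, new_val) = max(42, 44) = 44

Answer: 44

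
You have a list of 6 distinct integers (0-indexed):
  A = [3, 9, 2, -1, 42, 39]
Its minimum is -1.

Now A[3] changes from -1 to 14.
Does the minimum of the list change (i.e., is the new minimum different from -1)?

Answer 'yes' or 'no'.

Old min = -1
Change: A[3] -1 -> 14
Changed element was the min; new min must be rechecked.
New min = 2; changed? yes

Answer: yes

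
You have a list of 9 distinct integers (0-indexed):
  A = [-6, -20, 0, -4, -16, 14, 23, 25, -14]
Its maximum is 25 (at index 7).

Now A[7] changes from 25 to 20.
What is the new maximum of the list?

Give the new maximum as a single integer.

Answer: 23

Derivation:
Old max = 25 (at index 7)
Change: A[7] 25 -> 20
Changed element WAS the max -> may need rescan.
  Max of remaining elements: 23
  New max = max(20, 23) = 23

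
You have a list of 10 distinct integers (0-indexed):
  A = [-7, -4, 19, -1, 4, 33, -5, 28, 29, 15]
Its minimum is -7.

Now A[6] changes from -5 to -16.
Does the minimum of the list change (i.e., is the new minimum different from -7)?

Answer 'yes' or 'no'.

Old min = -7
Change: A[6] -5 -> -16
Changed element was NOT the min; min changes only if -16 < -7.
New min = -16; changed? yes

Answer: yes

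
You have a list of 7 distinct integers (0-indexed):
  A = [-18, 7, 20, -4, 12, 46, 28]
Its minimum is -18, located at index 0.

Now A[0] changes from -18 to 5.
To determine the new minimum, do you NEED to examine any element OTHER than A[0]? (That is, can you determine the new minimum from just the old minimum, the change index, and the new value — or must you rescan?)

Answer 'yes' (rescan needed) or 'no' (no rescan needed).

Answer: yes

Derivation:
Old min = -18 at index 0
Change at index 0: -18 -> 5
Index 0 WAS the min and new value 5 > old min -18. Must rescan other elements to find the new min.
Needs rescan: yes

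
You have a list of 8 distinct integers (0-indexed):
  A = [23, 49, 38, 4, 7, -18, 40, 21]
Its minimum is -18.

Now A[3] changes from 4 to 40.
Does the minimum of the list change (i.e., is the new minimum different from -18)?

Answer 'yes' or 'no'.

Old min = -18
Change: A[3] 4 -> 40
Changed element was NOT the min; min changes only if 40 < -18.
New min = -18; changed? no

Answer: no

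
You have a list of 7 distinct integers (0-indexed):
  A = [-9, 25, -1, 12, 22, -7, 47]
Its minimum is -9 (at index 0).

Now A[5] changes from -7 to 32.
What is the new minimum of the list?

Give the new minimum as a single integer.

Answer: -9

Derivation:
Old min = -9 (at index 0)
Change: A[5] -7 -> 32
Changed element was NOT the old min.
  New min = min(old_min, new_val) = min(-9, 32) = -9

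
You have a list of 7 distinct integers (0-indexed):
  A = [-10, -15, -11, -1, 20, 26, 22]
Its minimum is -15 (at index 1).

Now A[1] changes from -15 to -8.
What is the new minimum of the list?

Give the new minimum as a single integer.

Old min = -15 (at index 1)
Change: A[1] -15 -> -8
Changed element WAS the min. Need to check: is -8 still <= all others?
  Min of remaining elements: -11
  New min = min(-8, -11) = -11

Answer: -11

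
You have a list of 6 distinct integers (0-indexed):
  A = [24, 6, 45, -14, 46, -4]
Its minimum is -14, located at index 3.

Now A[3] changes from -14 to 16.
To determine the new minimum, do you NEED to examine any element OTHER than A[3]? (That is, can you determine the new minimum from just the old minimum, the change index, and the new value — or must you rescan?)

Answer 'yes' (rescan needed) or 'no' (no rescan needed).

Old min = -14 at index 3
Change at index 3: -14 -> 16
Index 3 WAS the min and new value 16 > old min -14. Must rescan other elements to find the new min.
Needs rescan: yes

Answer: yes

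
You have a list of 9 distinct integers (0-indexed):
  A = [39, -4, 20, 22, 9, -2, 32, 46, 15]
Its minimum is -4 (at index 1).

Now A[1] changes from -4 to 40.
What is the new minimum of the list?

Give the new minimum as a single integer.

Answer: -2

Derivation:
Old min = -4 (at index 1)
Change: A[1] -4 -> 40
Changed element WAS the min. Need to check: is 40 still <= all others?
  Min of remaining elements: -2
  New min = min(40, -2) = -2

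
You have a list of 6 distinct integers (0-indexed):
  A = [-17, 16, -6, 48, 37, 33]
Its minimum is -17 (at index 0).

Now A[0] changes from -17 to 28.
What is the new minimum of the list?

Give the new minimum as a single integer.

Answer: -6

Derivation:
Old min = -17 (at index 0)
Change: A[0] -17 -> 28
Changed element WAS the min. Need to check: is 28 still <= all others?
  Min of remaining elements: -6
  New min = min(28, -6) = -6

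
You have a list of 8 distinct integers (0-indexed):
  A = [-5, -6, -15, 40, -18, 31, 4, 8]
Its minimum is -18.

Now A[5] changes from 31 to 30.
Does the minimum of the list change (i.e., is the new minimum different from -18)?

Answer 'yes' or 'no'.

Old min = -18
Change: A[5] 31 -> 30
Changed element was NOT the min; min changes only if 30 < -18.
New min = -18; changed? no

Answer: no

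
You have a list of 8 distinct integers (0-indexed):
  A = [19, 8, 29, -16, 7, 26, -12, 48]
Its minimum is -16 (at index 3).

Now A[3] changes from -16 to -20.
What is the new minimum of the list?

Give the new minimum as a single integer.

Old min = -16 (at index 3)
Change: A[3] -16 -> -20
Changed element WAS the min. Need to check: is -20 still <= all others?
  Min of remaining elements: -12
  New min = min(-20, -12) = -20

Answer: -20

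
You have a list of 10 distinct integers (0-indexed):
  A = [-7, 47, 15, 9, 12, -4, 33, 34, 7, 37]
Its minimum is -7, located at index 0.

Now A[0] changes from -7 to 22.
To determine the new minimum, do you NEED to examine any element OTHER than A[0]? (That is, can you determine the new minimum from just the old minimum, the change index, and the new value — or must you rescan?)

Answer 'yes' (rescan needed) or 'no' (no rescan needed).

Answer: yes

Derivation:
Old min = -7 at index 0
Change at index 0: -7 -> 22
Index 0 WAS the min and new value 22 > old min -7. Must rescan other elements to find the new min.
Needs rescan: yes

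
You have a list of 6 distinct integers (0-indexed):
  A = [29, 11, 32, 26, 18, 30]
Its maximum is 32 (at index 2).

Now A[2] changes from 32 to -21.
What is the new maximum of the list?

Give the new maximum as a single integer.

Answer: 30

Derivation:
Old max = 32 (at index 2)
Change: A[2] 32 -> -21
Changed element WAS the max -> may need rescan.
  Max of remaining elements: 30
  New max = max(-21, 30) = 30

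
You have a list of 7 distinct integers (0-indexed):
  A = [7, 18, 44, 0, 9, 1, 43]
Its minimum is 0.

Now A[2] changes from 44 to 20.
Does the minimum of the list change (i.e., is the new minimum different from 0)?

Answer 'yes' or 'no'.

Old min = 0
Change: A[2] 44 -> 20
Changed element was NOT the min; min changes only if 20 < 0.
New min = 0; changed? no

Answer: no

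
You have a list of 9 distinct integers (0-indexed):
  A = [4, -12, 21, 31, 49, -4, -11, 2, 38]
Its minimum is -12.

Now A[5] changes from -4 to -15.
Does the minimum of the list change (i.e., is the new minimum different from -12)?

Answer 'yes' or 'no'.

Answer: yes

Derivation:
Old min = -12
Change: A[5] -4 -> -15
Changed element was NOT the min; min changes only if -15 < -12.
New min = -15; changed? yes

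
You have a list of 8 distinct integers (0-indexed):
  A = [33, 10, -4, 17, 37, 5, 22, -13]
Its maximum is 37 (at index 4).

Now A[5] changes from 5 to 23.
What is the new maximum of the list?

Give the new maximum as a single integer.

Old max = 37 (at index 4)
Change: A[5] 5 -> 23
Changed element was NOT the old max.
  New max = max(old_max, new_val) = max(37, 23) = 37

Answer: 37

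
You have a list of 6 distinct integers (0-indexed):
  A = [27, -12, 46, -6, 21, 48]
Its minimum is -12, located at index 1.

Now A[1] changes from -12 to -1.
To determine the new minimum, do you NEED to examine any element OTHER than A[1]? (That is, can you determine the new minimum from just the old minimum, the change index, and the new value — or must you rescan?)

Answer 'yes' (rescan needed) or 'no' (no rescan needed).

Old min = -12 at index 1
Change at index 1: -12 -> -1
Index 1 WAS the min and new value -1 > old min -12. Must rescan other elements to find the new min.
Needs rescan: yes

Answer: yes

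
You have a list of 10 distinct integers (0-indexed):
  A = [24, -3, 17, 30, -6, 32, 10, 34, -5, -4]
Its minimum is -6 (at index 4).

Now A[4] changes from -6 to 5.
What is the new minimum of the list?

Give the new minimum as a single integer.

Old min = -6 (at index 4)
Change: A[4] -6 -> 5
Changed element WAS the min. Need to check: is 5 still <= all others?
  Min of remaining elements: -5
  New min = min(5, -5) = -5

Answer: -5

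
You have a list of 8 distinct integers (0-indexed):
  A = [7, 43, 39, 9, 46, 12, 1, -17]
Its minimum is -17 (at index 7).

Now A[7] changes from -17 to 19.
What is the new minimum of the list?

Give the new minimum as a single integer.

Answer: 1

Derivation:
Old min = -17 (at index 7)
Change: A[7] -17 -> 19
Changed element WAS the min. Need to check: is 19 still <= all others?
  Min of remaining elements: 1
  New min = min(19, 1) = 1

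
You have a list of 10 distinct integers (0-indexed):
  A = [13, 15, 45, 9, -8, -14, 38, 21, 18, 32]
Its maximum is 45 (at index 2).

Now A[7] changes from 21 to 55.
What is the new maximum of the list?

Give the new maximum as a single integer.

Answer: 55

Derivation:
Old max = 45 (at index 2)
Change: A[7] 21 -> 55
Changed element was NOT the old max.
  New max = max(old_max, new_val) = max(45, 55) = 55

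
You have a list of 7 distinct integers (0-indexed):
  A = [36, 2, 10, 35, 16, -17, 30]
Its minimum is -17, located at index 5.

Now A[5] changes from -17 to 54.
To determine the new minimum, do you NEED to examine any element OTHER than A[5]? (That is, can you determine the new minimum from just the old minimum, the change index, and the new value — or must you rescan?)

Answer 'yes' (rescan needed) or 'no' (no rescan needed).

Old min = -17 at index 5
Change at index 5: -17 -> 54
Index 5 WAS the min and new value 54 > old min -17. Must rescan other elements to find the new min.
Needs rescan: yes

Answer: yes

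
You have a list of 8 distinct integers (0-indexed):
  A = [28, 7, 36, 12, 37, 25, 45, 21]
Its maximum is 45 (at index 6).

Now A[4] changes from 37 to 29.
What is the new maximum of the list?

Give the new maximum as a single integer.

Old max = 45 (at index 6)
Change: A[4] 37 -> 29
Changed element was NOT the old max.
  New max = max(old_max, new_val) = max(45, 29) = 45

Answer: 45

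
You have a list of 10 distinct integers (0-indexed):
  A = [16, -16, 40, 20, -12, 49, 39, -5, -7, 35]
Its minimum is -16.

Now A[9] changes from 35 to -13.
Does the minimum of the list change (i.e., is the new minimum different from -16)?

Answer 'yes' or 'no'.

Answer: no

Derivation:
Old min = -16
Change: A[9] 35 -> -13
Changed element was NOT the min; min changes only if -13 < -16.
New min = -16; changed? no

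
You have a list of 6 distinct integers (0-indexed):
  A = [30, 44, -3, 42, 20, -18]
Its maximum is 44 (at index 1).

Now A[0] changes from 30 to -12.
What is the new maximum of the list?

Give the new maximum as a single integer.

Answer: 44

Derivation:
Old max = 44 (at index 1)
Change: A[0] 30 -> -12
Changed element was NOT the old max.
  New max = max(old_max, new_val) = max(44, -12) = 44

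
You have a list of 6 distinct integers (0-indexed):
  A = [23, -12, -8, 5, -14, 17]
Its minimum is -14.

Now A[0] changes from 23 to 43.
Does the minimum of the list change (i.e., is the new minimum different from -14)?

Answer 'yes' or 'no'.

Old min = -14
Change: A[0] 23 -> 43
Changed element was NOT the min; min changes only if 43 < -14.
New min = -14; changed? no

Answer: no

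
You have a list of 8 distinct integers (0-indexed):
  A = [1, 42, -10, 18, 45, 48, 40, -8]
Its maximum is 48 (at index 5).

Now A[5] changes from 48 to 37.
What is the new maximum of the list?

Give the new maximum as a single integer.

Answer: 45

Derivation:
Old max = 48 (at index 5)
Change: A[5] 48 -> 37
Changed element WAS the max -> may need rescan.
  Max of remaining elements: 45
  New max = max(37, 45) = 45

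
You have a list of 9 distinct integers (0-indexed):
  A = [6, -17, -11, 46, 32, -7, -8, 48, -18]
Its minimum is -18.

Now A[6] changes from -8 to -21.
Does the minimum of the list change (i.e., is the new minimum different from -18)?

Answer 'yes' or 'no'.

Answer: yes

Derivation:
Old min = -18
Change: A[6] -8 -> -21
Changed element was NOT the min; min changes only if -21 < -18.
New min = -21; changed? yes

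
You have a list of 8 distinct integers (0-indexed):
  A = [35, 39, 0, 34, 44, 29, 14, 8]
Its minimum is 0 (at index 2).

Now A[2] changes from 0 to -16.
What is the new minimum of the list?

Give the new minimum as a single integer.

Answer: -16

Derivation:
Old min = 0 (at index 2)
Change: A[2] 0 -> -16
Changed element WAS the min. Need to check: is -16 still <= all others?
  Min of remaining elements: 8
  New min = min(-16, 8) = -16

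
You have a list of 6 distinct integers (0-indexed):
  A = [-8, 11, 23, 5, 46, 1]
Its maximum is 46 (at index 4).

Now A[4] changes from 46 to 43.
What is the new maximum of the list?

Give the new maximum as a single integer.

Answer: 43

Derivation:
Old max = 46 (at index 4)
Change: A[4] 46 -> 43
Changed element WAS the max -> may need rescan.
  Max of remaining elements: 23
  New max = max(43, 23) = 43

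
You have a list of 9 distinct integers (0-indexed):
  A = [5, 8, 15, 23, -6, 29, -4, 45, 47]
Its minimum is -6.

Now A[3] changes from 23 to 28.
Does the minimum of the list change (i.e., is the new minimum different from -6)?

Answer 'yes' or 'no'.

Old min = -6
Change: A[3] 23 -> 28
Changed element was NOT the min; min changes only if 28 < -6.
New min = -6; changed? no

Answer: no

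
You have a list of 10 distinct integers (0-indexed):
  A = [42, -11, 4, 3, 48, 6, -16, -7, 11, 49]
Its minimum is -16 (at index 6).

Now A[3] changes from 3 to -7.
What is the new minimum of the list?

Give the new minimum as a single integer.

Old min = -16 (at index 6)
Change: A[3] 3 -> -7
Changed element was NOT the old min.
  New min = min(old_min, new_val) = min(-16, -7) = -16

Answer: -16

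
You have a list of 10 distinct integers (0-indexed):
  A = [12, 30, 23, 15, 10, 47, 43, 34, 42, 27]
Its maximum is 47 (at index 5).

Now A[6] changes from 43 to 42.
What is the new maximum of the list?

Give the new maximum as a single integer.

Old max = 47 (at index 5)
Change: A[6] 43 -> 42
Changed element was NOT the old max.
  New max = max(old_max, new_val) = max(47, 42) = 47

Answer: 47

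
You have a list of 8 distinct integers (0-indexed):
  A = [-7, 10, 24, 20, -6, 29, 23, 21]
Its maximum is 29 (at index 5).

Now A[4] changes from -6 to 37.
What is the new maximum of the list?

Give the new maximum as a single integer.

Answer: 37

Derivation:
Old max = 29 (at index 5)
Change: A[4] -6 -> 37
Changed element was NOT the old max.
  New max = max(old_max, new_val) = max(29, 37) = 37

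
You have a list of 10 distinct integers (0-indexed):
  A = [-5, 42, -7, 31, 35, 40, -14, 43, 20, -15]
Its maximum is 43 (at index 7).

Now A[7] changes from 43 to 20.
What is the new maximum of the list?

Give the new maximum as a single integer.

Old max = 43 (at index 7)
Change: A[7] 43 -> 20
Changed element WAS the max -> may need rescan.
  Max of remaining elements: 42
  New max = max(20, 42) = 42

Answer: 42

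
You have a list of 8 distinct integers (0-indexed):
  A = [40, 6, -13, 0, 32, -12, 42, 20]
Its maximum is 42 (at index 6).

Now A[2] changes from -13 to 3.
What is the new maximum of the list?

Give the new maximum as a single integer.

Old max = 42 (at index 6)
Change: A[2] -13 -> 3
Changed element was NOT the old max.
  New max = max(old_max, new_val) = max(42, 3) = 42

Answer: 42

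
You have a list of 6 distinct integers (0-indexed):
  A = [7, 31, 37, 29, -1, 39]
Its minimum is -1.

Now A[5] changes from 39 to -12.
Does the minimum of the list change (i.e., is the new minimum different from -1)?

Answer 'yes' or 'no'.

Old min = -1
Change: A[5] 39 -> -12
Changed element was NOT the min; min changes only if -12 < -1.
New min = -12; changed? yes

Answer: yes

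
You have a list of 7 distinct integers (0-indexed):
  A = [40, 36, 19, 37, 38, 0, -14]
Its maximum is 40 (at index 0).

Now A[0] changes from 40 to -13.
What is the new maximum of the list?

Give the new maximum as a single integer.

Old max = 40 (at index 0)
Change: A[0] 40 -> -13
Changed element WAS the max -> may need rescan.
  Max of remaining elements: 38
  New max = max(-13, 38) = 38

Answer: 38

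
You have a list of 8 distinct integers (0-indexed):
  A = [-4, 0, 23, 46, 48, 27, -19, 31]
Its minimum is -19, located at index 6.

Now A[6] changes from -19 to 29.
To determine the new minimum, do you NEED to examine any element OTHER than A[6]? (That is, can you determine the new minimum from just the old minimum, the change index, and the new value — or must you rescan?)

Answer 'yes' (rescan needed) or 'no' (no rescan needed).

Answer: yes

Derivation:
Old min = -19 at index 6
Change at index 6: -19 -> 29
Index 6 WAS the min and new value 29 > old min -19. Must rescan other elements to find the new min.
Needs rescan: yes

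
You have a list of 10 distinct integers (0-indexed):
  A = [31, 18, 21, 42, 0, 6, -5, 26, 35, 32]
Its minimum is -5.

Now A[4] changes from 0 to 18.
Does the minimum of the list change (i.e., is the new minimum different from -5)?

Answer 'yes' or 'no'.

Answer: no

Derivation:
Old min = -5
Change: A[4] 0 -> 18
Changed element was NOT the min; min changes only if 18 < -5.
New min = -5; changed? no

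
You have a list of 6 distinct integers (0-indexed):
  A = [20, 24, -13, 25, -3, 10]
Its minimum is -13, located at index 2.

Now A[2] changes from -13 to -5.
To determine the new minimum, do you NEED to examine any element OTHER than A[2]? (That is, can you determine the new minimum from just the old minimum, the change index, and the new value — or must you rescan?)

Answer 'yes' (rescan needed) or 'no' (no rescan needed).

Answer: yes

Derivation:
Old min = -13 at index 2
Change at index 2: -13 -> -5
Index 2 WAS the min and new value -5 > old min -13. Must rescan other elements to find the new min.
Needs rescan: yes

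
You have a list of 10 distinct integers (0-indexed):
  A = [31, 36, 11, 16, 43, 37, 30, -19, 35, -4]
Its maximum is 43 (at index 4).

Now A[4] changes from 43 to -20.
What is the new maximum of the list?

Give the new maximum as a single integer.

Answer: 37

Derivation:
Old max = 43 (at index 4)
Change: A[4] 43 -> -20
Changed element WAS the max -> may need rescan.
  Max of remaining elements: 37
  New max = max(-20, 37) = 37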